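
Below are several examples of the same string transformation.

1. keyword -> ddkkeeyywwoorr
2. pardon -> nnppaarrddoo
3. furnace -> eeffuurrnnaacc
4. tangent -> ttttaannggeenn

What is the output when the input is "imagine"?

Rule — move the last character to the front, then double every character.
Applying both steps to "imagine": "eimagin", then "eeiimmaaggiinn".

eeiimmaaggiinn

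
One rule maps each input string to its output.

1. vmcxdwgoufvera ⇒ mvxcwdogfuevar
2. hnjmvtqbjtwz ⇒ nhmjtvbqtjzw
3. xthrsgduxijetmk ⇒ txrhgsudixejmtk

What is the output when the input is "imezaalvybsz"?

mizeaavlbyzs

What's happening: swap each adjacent pair of characters (1↔2, 3↔4, ...).
For "imezaalvybsz" the result is "mizeaavlbyzs".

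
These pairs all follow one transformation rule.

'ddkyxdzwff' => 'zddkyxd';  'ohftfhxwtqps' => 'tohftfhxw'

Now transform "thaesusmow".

The pattern: delete the last 3 characters, then move the last character to the front.
Working it through for "thaesusmow": intermediate "thaesus", final "sthaesu".

sthaesu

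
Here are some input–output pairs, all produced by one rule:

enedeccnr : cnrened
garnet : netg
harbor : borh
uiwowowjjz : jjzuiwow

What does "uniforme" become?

rmeuni

Rule — move the last 3 characters to the front (rotate right by 3), then delete the last 2 characters.
On "uniforme" that produces "rmeuni".
(Check on "enedeccnr": → "cnrenedec" → "cnrened" ✓)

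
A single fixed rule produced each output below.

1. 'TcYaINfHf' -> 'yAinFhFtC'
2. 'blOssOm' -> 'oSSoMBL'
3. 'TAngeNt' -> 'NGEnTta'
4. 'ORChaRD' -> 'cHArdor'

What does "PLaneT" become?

In each case the input is transformed by: flip the case of every letter, then move the first 2 characters to the end (rotate left by 2).
Working it through for "PLaneT": intermediate "plANEt", final "ANEtpl".
(Check on "ORChaRD": → "orcHArd" → "cHArdor" ✓)

ANEtpl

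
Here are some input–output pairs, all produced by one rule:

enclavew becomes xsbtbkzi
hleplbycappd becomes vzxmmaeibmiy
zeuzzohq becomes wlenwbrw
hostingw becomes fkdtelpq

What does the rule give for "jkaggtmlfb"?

qjicyghxdd

Looking at the pairs, the operation is to shift every letter 3 places backward in the alphabet (wrapping around), then swap the front and back halves of the string.
Starting from "jkaggtmlfb": after the first operation, "ghxddqjicy"; after the second, "qjicyghxdd".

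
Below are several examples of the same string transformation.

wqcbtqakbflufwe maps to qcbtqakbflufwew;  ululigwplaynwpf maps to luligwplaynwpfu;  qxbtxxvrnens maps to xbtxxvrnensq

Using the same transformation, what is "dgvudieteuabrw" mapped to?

gvudieteuabrwd

Rule — move the first character to the end.
Doing the same to "dgvudieteuabrw": "gvudieteuabrwd".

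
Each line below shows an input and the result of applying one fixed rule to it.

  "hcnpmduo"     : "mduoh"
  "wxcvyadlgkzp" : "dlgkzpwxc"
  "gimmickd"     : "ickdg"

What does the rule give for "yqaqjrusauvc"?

usauvcyqa

Looking at the pairs, the operation is to swap the front and back halves of the string, then delete the last 3 characters.
Applying both steps to "yqaqjrusauvc": "usauvcyqaqjr", then "usauvcyqa".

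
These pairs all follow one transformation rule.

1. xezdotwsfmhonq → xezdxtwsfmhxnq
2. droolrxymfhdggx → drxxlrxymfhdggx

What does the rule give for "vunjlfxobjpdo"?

vunjlfxxbjpdx

The rule is to replace every "o" with "x".
Doing the same to "vunjlfxobjpdo": "vunjlfxxbjpdx".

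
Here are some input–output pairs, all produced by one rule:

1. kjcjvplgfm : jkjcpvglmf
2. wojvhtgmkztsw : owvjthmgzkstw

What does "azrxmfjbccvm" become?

The pattern: swap each adjacent pair of characters (1↔2, 3↔4, ...).
"azrxmfjbccvm" → "zaxrfmbjccmv".

zaxrfmbjccmv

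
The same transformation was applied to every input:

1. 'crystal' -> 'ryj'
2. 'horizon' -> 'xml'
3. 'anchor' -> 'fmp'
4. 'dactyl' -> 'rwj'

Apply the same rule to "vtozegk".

cei

Looking at the pairs, the operation is to shift every letter 2 places backward in the alphabet (wrapping around), then keep only the last 3 characters.
Starting from "vtozegk": after the first operation, "trmxcei"; after the second, "cei".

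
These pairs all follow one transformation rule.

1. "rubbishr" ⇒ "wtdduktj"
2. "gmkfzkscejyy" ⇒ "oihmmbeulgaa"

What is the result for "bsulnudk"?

udnwwpmf

Rule — swap each adjacent pair of characters (1↔2, 3↔4, ...), then shift every letter 2 places forward in the alphabet (wrapping around).
Applying both steps to "bsulnudk": "sbluunkd", then "udnwwpmf".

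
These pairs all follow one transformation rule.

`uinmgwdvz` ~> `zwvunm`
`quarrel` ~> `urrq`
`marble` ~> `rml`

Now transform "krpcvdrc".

Rule — sort the characters into reverse alphabetical order, then delete the last 3 characters.
For "krpcvdrc", step one produces "vrrpkdcc"; step two turns that into "vrrpk".

vrrpk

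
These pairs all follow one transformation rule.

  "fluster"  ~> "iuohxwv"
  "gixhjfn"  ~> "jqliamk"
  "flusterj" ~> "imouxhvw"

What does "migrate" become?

Looking at the pairs, the operation is to shift every letter 3 places forward in the alphabet (wrapping around), then take characters alternately from the front and the back (1st, last, 2nd, 2nd-last, ...).
Starting from "migrate": after the first operation, "pljudwh"; after the second, "phlwjdu".

phlwjdu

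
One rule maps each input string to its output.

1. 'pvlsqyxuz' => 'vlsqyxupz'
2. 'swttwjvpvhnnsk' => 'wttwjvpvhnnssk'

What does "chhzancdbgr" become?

The transformation: swap the first and last characters, then move the first character to the end.
Doing the same to "chhzancdbgr": "hhzancdbgcr".

hhzancdbgcr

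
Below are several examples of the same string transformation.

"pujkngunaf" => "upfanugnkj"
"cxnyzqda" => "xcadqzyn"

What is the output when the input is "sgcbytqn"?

Each output is the input with this applied: move the first 2 characters to the end (rotate left by 2), then reverse the string.
Applying that to "sgcbytqn" gives "gsnqtybc".

gsnqtybc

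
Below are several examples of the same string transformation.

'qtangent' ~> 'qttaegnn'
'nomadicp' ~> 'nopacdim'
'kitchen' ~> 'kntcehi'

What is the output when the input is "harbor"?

The transformation: sort the characters into alphabetical order, then move the last 3 characters to the front (rotate right by 3).
Applying both steps to "harbor": "abhorr", then "orrabh".

orrabh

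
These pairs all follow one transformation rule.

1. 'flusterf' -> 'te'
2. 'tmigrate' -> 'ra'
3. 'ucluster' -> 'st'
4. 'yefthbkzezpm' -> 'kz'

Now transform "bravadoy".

The pattern: swap the front and back halves of the string, then keep only the first 2 characters.
For "bravadoy", step one produces "adoybrav"; step two turns that into "ad".

ad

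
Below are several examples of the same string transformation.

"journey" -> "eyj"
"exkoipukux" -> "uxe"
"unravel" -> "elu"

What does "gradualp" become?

The rule is to move the last 2 characters to the front (rotate right by 2), then keep only the first 3 characters.
"gradualp" → "lpgradua" → "lpg".

lpg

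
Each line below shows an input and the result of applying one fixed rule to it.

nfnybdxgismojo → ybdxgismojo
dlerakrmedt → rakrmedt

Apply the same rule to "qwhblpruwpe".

blpruwpe

Each output is the input with this applied: delete the first 3 characters.
For "qwhblpruwpe" the result is "blpruwpe".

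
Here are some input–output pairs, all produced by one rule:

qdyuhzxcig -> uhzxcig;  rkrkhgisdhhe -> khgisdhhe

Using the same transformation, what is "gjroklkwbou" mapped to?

oklkwbou

The rule is to delete the first 3 characters.
So "gjroklkwbou" becomes "oklkwbou".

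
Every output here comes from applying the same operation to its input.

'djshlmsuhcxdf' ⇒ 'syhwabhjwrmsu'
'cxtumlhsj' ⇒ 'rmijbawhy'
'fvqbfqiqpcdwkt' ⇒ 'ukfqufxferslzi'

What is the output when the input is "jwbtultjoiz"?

The transformation: shift every letter 11 places backward in the alphabet (wrapping around).
So "jwbtultjoiz" becomes "ylqijaiydxo".

ylqijaiydxo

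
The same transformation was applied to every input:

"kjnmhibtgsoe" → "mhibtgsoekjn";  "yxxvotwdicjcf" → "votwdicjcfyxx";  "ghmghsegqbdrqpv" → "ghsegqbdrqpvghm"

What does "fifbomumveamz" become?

bomumveamzfif

In each case the input is transformed by: move the first 3 characters to the end (rotate left by 3).
For "fifbomumveamz" the result is "bomumveamzfif".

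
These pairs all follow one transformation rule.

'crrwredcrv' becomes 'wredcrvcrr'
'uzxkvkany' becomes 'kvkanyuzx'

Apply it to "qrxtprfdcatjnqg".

The rule is to move the first 3 characters to the end (rotate left by 3).
So "qrxtprfdcatjnqg" becomes "tprfdcatjnqgqrx".

tprfdcatjnqgqrx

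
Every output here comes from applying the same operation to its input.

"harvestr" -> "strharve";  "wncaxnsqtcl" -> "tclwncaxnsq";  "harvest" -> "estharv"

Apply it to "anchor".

Looking at the pairs, the operation is to move the last 3 characters to the front (rotate right by 3).
"anchor" → "horanc".

horanc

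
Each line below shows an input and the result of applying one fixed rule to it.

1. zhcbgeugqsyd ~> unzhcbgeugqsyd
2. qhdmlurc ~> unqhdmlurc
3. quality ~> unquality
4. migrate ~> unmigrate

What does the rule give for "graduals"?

What's happening: prepend "un".
Applying that to "graduals" gives "ungraduals".

ungraduals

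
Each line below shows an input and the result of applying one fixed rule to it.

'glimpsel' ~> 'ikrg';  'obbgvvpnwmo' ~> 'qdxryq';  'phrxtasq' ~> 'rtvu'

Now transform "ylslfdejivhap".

What's happening: shift every letter 2 places forward in the alphabet (wrapping around), then keep every other character starting from the first (positions 1st, 3rd, 5th, ...).
Applying both steps to "ylslfdejivhap": "anunhfglkxjcr", then "auhgkjr".
(Check on "glimpsel": → "inkorugn" → "ikrg" ✓)

auhgkjr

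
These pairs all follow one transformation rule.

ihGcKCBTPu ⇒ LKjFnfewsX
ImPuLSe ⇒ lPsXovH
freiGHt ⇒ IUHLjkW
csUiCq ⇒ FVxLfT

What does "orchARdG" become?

Looking at the pairs, the operation is to flip the case of every letter, then shift every letter 3 places forward in the alphabet (wrapping around).
Applying both steps to "orchARdG": "ORCHarDg", then "RUFKduGj".

RUFKduGj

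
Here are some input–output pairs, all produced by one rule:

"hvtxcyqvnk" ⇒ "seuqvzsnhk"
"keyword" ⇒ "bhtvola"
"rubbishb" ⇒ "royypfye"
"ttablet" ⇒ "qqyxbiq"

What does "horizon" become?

The rule is to shift every letter 3 places backward in the alphabet (wrapping around), then swap each adjacent pair of characters (1↔2, 3↔4, ...).
So "horizon" becomes "lefolwk".

lefolwk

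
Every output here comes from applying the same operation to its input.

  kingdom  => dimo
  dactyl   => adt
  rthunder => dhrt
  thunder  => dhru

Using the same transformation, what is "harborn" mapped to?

In each case the input is transformed by: sort the characters into alphabetical order, then keep every other character starting from the first (positions 1st, 3rd, 5th, ...).
"harborn" → "abhnorr" → "ahor".

ahor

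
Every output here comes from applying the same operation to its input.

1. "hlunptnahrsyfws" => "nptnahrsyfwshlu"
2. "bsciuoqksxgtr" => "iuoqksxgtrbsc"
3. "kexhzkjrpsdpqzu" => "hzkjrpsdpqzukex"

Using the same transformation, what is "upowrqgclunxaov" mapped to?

The rule is to move the first 3 characters to the end (rotate left by 3).
So "upowrqgclunxaov" becomes "wrqgclunxaovupo".

wrqgclunxaovupo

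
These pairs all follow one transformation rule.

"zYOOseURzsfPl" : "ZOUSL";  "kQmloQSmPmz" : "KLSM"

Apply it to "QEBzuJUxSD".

Each output is the input with this applied: keep one character in every 3, starting at position 1 (positions 1st, 4th, 7th, ...), then convert every letter to uppercase.
Working it through for "QEBzuJUxSD": intermediate "QzUD", final "QZUD".

QZUD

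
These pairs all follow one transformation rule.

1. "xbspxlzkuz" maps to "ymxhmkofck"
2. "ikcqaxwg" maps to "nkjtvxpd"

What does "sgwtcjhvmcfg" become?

Each output is the input with this applied: swap the front and back halves of the string, then shift every letter 13 places forward in the alphabet (wrapping around) — i.e. ROT13.
On "sgwtcjhvmcfg": the first step gives "hvmcfgsgwtcj", and the second then gives "uizpstftjgpw".

uizpstftjgpw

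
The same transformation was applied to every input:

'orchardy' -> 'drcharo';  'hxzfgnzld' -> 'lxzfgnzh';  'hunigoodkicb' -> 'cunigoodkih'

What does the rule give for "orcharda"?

drcharo

Looking at the pairs, the operation is to delete the last character, then swap the first and last characters.
Starting from "orcharda": after the first operation, "orchard"; after the second, "drcharo".
(Check on "hunigoodkicb": → "hunigoodkic" → "cunigoodkih" ✓)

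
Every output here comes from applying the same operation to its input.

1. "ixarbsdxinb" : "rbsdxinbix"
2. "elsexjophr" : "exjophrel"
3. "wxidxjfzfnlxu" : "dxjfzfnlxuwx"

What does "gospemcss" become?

pemcssgo

What's happening: move the first 3 characters to the end (rotate left by 3), then delete the last character.
Working it through for "gospemcss": intermediate "pemcssgos", final "pemcssgo".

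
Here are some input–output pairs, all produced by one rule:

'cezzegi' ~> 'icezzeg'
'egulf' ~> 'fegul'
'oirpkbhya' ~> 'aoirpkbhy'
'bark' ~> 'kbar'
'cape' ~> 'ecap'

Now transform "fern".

Rule — move the last character to the front.
Applying that to "fern" gives "nfer".

nfer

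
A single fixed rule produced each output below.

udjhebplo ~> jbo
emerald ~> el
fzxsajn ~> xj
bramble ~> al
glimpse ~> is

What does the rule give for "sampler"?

In each case the input is transformed by: keep one character in every 3, starting at position 3 (positions 3rd, 6th, 9th, ...).
Applying that to "sampler" gives "me".

me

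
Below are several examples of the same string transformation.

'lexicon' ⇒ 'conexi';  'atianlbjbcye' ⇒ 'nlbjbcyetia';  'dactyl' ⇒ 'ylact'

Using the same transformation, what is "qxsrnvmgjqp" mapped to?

nvmgjqpxsr

Looking at the pairs, the operation is to delete the first character, then move the first 3 characters to the end (rotate left by 3).
On "qxsrnvmgjqp" that produces "nvmgjqpxsr".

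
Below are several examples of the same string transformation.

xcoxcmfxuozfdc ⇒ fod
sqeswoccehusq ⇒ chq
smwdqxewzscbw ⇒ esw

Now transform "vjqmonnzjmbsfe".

nmf

The rule is to keep one character in every 3, starting at position 1 (positions 1st, 4th, 7th, ...), then keep only the last 3 characters.
On "vjqmonnzjmbsfe" that produces "nmf".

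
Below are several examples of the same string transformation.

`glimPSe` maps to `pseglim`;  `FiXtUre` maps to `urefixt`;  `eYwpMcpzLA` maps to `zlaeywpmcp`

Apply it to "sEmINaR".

narsemi

What's happening: move the last 3 characters to the front (rotate right by 3), then convert every letter to lowercase.
For "sEmINaR", step one produces "NaRsEmI"; step two turns that into "narsemi".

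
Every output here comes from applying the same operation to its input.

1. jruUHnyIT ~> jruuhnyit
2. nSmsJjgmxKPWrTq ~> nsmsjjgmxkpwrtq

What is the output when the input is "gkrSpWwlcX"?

Rule — convert every letter to lowercase.
On "gkrSpWwlcX" that produces "gkrspwwlcx".

gkrspwwlcx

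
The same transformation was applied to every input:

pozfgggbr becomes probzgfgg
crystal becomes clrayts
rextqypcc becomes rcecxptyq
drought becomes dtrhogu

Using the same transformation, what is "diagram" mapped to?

The pattern: take characters alternately from the front and the back (1st, last, 2nd, 2nd-last, ...).
Applying that to "diagram" gives "dmiaarg".

dmiaarg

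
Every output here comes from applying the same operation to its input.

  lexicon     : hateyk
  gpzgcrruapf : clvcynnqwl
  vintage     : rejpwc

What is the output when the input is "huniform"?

Rule — delete the last character, then shift every letter 4 places backward in the alphabet (wrapping around).
Starting from "huniform": after the first operation, "hunifor"; after the second, "dqjebkn".

dqjebkn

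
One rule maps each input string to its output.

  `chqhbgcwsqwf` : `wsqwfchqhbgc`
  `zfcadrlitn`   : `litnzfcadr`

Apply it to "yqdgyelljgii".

ljgiiyqdgyel

In each case the input is transformed by: move the first character to the end, then swap the front and back halves of the string.
"yqdgyelljgii" → "ljgiiyqdgyel".
(Check on "chqhbgcwsqwf": → "hqhbgcwsqwfc" → "wsqwfchqhbgc" ✓)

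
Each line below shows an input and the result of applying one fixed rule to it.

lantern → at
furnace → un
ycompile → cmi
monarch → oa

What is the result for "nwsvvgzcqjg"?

wvgc

What's happening: delete the last 2 characters, then keep every other character starting from the second (positions 2nd, 4th, 6th, ...).
Applying that to "nwsvvgzcqjg" gives "wvgc".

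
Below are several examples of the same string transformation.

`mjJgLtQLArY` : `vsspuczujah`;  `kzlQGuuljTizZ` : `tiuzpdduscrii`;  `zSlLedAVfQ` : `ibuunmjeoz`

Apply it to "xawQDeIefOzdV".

gjfzmnrnoxime

Each output is the input with this applied: shift every letter 9 places forward in the alphabet (wrapping around), then convert every letter to lowercase.
For "xawQDeIefOzdV", step one produces "gjfZMnRnoXimE"; step two turns that into "gjfzmnrnoxime".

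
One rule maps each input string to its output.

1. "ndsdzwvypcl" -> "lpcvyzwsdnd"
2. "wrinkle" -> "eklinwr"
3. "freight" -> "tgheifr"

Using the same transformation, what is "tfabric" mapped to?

Each output is the input with this applied: swap each adjacent pair of characters (1↔2, 3↔4, ...), then reverse the string.
Starting from "tfabric": after the first operation, "ftbairc"; after the second, "criabtf".

criabtf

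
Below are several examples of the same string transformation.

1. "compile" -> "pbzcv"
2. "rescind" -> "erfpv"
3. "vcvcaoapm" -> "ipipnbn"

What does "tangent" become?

gnatr

Rule — delete the last 2 characters, then shift every letter 13 places forward in the alphabet (wrapping around) — i.e. ROT13.
Applying both steps to "tangent": "tange", then "gnatr".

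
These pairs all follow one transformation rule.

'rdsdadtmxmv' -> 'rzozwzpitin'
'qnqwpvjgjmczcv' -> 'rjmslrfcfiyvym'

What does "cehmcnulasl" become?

hadiyjqhwoy

In each case the input is transformed by: swap the first and last characters, then shift every letter 4 places backward in the alphabet (wrapping around).
Applying both steps to "cehmcnulasl": "lehmcnulasc", then "hadiyjqhwoy".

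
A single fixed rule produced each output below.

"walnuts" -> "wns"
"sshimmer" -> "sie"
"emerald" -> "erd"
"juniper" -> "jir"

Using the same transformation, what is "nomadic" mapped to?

The rule is to keep one character in every 3, starting at position 1 (positions 1st, 4th, 7th, ...).
For "nomadic" the result is "nac".

nac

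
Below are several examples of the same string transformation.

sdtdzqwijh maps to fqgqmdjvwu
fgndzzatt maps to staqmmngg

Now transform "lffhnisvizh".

yssuavfivmu

Looking at the pairs, the operation is to shift every letter 13 places forward in the alphabet (wrapping around) — i.e. ROT13.
"lffhnisvizh" → "yssuavfivmu".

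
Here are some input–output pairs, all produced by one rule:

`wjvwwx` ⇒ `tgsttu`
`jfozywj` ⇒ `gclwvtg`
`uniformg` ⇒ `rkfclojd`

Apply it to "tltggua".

The transformation: shift every letter 3 places backward in the alphabet (wrapping around).
"tltggua" → "qiqddrx".

qiqddrx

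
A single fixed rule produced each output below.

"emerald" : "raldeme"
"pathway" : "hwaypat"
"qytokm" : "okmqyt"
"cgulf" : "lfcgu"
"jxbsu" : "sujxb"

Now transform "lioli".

lilio

Rule — move the first 3 characters to the end (rotate left by 3).
On "lioli" that produces "lilio".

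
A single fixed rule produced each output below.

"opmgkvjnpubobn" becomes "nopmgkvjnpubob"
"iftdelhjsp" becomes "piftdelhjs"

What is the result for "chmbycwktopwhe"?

echmbycwktopwh

The rule is to move the last character to the front.
Doing the same to "chmbycwktopwhe": "echmbycwktopwh".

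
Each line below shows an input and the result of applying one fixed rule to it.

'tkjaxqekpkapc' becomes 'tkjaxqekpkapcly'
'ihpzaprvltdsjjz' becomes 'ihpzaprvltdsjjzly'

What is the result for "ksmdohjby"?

ksmdohjbyly

The pattern: append "ly".
Applying that to "ksmdohjby" gives "ksmdohjbyly".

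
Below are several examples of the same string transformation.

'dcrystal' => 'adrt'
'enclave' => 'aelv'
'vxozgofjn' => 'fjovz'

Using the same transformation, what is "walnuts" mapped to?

Looking at the pairs, the operation is to sort the characters into alphabetical order, then keep every other character starting from the first (positions 1st, 3rd, 5th, ...).
"walnuts" → "antw".

antw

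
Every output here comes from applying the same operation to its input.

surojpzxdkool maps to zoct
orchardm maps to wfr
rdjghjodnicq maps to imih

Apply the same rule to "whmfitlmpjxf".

Rule — keep one character in every 3, starting at position 2 (positions 2nd, 5th, 8th, ...), then shift every letter 5 places forward in the alphabet (wrapping around).
Working it through for "whmfitlmpjxf": intermediate "himx", final "mnrc".
(Check on "orchardm": → "ram" → "wfr" ✓)

mnrc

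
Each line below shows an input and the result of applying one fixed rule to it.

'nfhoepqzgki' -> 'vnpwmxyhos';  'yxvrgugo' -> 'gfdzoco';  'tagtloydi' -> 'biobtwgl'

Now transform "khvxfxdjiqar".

spdfnflrqyi

Rule — shift every letter 8 places forward in the alphabet (wrapping around), then delete the last character.
On "khvxfxdjiqar": the first step gives "spdfnflrqyiz", and the second then gives "spdfnflrqyi".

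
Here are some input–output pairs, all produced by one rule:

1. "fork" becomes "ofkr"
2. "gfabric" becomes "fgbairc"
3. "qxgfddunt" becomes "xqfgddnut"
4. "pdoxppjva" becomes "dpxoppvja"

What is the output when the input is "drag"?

Looking at the pairs, the operation is to swap each adjacent pair of characters (1↔2, 3↔4, ...).
On "drag" that produces "rdga".

rdga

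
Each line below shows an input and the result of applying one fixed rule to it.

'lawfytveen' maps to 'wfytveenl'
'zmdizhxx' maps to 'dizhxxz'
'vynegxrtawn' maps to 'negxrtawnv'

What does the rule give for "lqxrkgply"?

xrkgplyl

The transformation: move the first 2 characters to the end (rotate left by 2), then delete the last character.
Working it through for "lqxrkgply": intermediate "xrkgplylq", final "xrkgplyl".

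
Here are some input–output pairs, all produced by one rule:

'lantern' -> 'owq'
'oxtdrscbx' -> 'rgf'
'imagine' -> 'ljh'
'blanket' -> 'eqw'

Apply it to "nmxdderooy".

qgub

The transformation: shift every letter 3 places forward in the alphabet (wrapping around), then keep one character in every 3, starting at position 1 (positions 1st, 4th, 7th, ...).
On "nmxdderooy" that produces "qgub".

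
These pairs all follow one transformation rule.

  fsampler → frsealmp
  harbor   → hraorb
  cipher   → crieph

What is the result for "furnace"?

The pattern: take characters alternately from the front and the back (1st, last, 2nd, 2nd-last, ...).
On "furnace" that produces "feucran".

feucran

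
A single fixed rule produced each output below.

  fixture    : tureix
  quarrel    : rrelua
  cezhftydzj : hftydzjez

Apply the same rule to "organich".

In each case the input is transformed by: delete the first character, then move the first 2 characters to the end (rotate left by 2).
Applying both steps to "organich": "rganich", then "anichrg".

anichrg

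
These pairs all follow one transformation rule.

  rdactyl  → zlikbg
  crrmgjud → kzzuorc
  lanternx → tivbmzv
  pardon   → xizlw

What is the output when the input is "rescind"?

The pattern: delete the last character, then shift every letter 8 places forward in the alphabet (wrapping around).
Working it through for "rescind": intermediate "rescin", final "zmakqv".

zmakqv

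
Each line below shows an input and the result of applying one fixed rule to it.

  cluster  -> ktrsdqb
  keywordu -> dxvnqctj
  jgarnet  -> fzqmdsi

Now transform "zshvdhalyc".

rgucgzkxby

Each output is the input with this applied: shift every letter 1 place backward in the alphabet (wrapping around), then move the first character to the end.
On "zshvdhalyc": the first step gives "yrgucgzkxb", and the second then gives "rgucgzkxby".
(Check on "keywordu": → "jdxvnqct" → "dxvnqctj" ✓)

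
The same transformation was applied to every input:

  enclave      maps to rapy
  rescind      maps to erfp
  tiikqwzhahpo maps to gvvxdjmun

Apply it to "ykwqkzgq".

lxjdx

Each output is the input with this applied: delete the last 3 characters, then shift every letter 13 places forward in the alphabet (wrapping around) — i.e. ROT13.
Applying both steps to "ykwqkzgq": "ykwqk", then "lxjdx".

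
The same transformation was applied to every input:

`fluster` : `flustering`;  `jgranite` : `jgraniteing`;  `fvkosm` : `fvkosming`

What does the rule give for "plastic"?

Each output is the input with this applied: append "ing".
Applying that to "plastic" gives "plasticing".

plasticing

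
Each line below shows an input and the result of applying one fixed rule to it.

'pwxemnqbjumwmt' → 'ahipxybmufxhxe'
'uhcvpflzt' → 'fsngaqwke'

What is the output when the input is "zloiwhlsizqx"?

Looking at the pairs, the operation is to shift every letter 11 places forward in the alphabet (wrapping around).
Applying that to "zloiwhlsizqx" gives "kwzthswdtkbi".

kwzthswdtkbi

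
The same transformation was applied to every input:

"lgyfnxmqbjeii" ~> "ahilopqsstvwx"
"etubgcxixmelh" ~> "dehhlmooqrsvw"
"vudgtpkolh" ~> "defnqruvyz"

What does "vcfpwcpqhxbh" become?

afghlmmprrzz

Rule — shift every letter 10 places forward in the alphabet (wrapping around), then sort the characters into alphabetical order.
Working it through for "vcfpwcpqhxbh": intermediate "fmpzgmzarhlr", final "afghlmmprrzz".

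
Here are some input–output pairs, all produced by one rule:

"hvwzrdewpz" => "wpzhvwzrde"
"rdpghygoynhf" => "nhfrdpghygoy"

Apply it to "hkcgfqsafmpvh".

Rule — move the last 3 characters to the front (rotate right by 3).
For "hkcgfqsafmpvh" the result is "pvhhkcgfqsafm".

pvhhkcgfqsafm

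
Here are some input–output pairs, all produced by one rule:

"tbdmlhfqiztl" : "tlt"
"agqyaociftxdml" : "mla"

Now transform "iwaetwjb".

jbi

Looking at the pairs, the operation is to move the first character to the end, then keep only the last 3 characters.
For "iwaetwjb", step one produces "waetwjbi"; step two turns that into "jbi".
(Check on "agqyaociftxdml": → "gqyaociftxdmla" → "mla" ✓)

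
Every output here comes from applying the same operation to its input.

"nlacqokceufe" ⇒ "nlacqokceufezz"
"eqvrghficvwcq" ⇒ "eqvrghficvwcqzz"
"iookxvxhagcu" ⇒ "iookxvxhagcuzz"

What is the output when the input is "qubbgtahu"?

Looking at the pairs, the operation is to append "zz".
On "qubbgtahu" that produces "qubbgtahuzz".

qubbgtahuzz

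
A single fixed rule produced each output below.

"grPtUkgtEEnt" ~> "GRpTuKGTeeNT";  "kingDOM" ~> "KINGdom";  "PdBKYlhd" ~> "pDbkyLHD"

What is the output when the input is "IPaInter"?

ipAiNTER

Rule — flip the case of every letter.
On "IPaInter" that produces "ipAiNTER".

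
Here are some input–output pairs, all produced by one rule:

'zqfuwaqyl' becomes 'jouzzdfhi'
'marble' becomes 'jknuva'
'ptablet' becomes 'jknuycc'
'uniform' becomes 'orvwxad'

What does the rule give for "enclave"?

jlnnuwe

In each case the input is transformed by: sort the characters into alphabetical order, then shift every letter 9 places forward in the alphabet (wrapping around).
For "enclave", step one produces "aceelnv"; step two turns that into "jlnnuwe".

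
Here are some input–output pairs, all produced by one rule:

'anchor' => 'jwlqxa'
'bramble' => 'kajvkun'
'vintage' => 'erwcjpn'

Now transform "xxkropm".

ggtaxyv

Rule — shift every letter 9 places forward in the alphabet (wrapping around).
Doing the same to "xxkropm": "ggtaxyv".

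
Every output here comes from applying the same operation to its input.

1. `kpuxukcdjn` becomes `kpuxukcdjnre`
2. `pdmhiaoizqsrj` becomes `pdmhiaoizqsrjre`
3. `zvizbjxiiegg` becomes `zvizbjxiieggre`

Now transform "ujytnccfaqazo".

Each output is the input with this applied: append "re".
Applying that to "ujytnccfaqazo" gives "ujytnccfaqazore".

ujytnccfaqazore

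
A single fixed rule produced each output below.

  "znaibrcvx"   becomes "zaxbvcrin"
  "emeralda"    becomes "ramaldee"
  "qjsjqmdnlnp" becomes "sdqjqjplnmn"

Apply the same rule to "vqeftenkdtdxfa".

xavdtdteqenfkf

The pattern: sort the characters into reverse alphabetical order, then take characters alternately from the front and the back (1st, last, 2nd, 2nd-last, ...).
On "vqeftenkdtdxfa" that produces "xavdtdteqenfkf".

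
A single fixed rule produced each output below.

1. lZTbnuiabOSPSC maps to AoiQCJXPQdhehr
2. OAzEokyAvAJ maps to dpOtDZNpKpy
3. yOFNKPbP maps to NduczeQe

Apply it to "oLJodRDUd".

DayDSgsjS

The transformation: shift every letter 11 places backward in the alphabet (wrapping around), then flip the case of every letter.
For "oLJodRDUd", step one produces "dAYdsGSJs"; step two turns that into "DayDSgsjS".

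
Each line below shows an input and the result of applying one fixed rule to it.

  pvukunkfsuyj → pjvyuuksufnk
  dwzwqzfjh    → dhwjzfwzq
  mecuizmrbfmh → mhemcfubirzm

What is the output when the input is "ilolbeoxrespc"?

iclposlebrexo

The transformation: take characters alternately from the front and the back (1st, last, 2nd, 2nd-last, ...).
On "ilolbeoxrespc" that produces "iclposlebrexo".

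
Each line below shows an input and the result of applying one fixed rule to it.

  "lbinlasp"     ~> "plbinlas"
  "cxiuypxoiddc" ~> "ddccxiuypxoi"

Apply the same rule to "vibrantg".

In each case the input is transformed by: move the first 3 characters to the end (rotate left by 3), then swap the front and back halves of the string.
"vibrantg" → "rantgvib" → "gvibrant".

gvibrant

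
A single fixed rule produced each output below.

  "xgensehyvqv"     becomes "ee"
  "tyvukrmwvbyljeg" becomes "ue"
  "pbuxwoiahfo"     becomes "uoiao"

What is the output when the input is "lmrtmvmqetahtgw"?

ea

Rule — keep only the vowels.
On "lmrtmvmqetahtgw" that produces "ea".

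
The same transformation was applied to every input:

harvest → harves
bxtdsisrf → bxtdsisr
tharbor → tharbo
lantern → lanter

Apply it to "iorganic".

The pattern: delete the last character.
"iorganic" → "iorgani".

iorgani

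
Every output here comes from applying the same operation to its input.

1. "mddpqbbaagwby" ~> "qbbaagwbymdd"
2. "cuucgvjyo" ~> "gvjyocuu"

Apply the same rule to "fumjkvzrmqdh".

The transformation: move the first 3 characters to the end (rotate left by 3), then delete the first character.
On "fumjkvzrmqdh": the first step gives "jkvzrmqdhfum", and the second then gives "kvzrmqdhfum".

kvzrmqdhfum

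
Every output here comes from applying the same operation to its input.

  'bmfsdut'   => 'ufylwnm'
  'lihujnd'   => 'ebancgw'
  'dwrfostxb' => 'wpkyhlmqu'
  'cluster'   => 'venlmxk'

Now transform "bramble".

uktfuex

In each case the input is transformed by: shift every letter 7 places backward in the alphabet (wrapping around).
Applying that to "bramble" gives "uktfuex".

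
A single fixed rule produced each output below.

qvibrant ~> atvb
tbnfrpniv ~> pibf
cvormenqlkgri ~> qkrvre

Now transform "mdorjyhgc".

In each case the input is transformed by: keep every other character starting from the second (positions 2nd, 4th, 6th, ...), then swap the front and back halves of the string.
Starting from "mdorjyhgc": after the first operation, "dryg"; after the second, "ygdr".

ygdr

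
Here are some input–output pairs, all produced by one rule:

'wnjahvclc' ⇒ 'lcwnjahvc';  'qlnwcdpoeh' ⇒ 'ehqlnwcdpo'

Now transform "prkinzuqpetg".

The transformation: move the last 2 characters to the front (rotate right by 2).
Doing the same to "prkinzuqpetg": "tgprkinzuqpe".

tgprkinzuqpe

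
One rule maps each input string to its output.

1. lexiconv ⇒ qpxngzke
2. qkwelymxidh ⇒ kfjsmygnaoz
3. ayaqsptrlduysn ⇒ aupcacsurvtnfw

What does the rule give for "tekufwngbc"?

In each case the input is transformed by: move the last 3 characters to the front (rotate right by 3), then shift every letter 2 places forward in the alphabet (wrapping around).
On "tekufwngbc": the first step gives "gbctekufwn", and the second then gives "idevgmwhyp".

idevgmwhyp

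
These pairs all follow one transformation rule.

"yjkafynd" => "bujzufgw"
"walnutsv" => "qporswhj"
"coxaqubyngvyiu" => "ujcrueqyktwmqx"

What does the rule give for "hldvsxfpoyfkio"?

lkubgekdhzrotb

What's happening: shift every letter 4 places backward in the alphabet (wrapping around), then swap the front and back halves of the string.
Doing the same to "hldvsxfpoyfkio": "lkubgekdhzrotb".
(Check on "walnutsv": → "swhjqpor" → "qporswhj" ✓)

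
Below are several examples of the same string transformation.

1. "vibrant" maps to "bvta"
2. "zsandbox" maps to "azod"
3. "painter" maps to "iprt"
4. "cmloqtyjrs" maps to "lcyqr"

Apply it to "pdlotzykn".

Rule — keep every other character starting from the first (positions 1st, 3rd, 5th, ...), then swap each adjacent pair of characters (1↔2, 3↔4, ...).
Starting from "pdlotzykn": after the first operation, "pltyn"; after the second, "lpytn".

lpytn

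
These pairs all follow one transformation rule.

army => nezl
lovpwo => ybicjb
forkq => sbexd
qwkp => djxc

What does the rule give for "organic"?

betnavp

The rule is to shift every letter 13 places forward in the alphabet (wrapping around) — i.e. ROT13.
Doing the same to "organic": "betnavp".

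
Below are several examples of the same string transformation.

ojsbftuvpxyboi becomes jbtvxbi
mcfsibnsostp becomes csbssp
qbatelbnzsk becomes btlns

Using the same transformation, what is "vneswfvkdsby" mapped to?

Each output is the input with this applied: keep every other character starting from the second (positions 2nd, 4th, 6th, ...).
Doing the same to "vneswfvkdsby": "nsfksy".

nsfksy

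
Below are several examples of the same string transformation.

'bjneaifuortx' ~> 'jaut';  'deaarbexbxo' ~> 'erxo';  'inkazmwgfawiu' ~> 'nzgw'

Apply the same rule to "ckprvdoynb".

kvy

In each case the input is transformed by: keep one character in every 3, starting at position 2 (positions 2nd, 5th, 8th, ...).
Doing the same to "ckprvdoynb": "kvy".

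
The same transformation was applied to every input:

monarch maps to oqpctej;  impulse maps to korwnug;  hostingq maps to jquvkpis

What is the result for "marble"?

In each case the input is transformed by: shift every letter 2 places forward in the alphabet (wrapping around).
On "marble" that produces "octdng".

octdng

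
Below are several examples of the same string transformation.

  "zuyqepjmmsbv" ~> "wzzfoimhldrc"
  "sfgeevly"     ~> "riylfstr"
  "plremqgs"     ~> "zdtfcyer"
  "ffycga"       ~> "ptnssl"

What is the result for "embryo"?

elbrzo

What's happening: swap the front and back halves of the string, then shift every letter 13 places forward in the alphabet (wrapping around) — i.e. ROT13.
For "embryo", step one produces "ryoemb"; step two turns that into "elbrzo".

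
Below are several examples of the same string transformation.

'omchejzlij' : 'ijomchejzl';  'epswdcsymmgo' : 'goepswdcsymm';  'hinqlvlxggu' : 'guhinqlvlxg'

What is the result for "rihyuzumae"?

aerihyuzum

What's happening: move the last 2 characters to the front (rotate right by 2).
On "rihyuzumae" that produces "aerihyuzum".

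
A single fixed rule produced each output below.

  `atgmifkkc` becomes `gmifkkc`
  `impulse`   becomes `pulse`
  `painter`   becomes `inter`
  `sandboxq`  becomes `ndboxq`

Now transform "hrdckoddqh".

Looking at the pairs, the operation is to delete the first 2 characters.
For "hrdckoddqh" the result is "dckoddqh".

dckoddqh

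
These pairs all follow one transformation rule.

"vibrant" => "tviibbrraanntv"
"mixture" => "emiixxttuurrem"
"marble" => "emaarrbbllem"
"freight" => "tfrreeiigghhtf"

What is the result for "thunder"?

The transformation: double every character, then swap the first and last characters.
Applying both steps to "thunder": "tthhuunnddeerr", then "rthhuunnddeert".
(Check on "marble": → "mmaarrbbllee" → "emaarrbbllem" ✓)

rthhuunnddeert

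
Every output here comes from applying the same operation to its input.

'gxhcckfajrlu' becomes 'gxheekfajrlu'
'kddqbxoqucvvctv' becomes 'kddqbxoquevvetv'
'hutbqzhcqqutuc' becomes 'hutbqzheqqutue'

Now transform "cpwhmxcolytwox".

epwhmxeolytwox

Each output is the input with this applied: replace every "c" with "e".
On "cpwhmxcolytwox" that produces "epwhmxeolytwox".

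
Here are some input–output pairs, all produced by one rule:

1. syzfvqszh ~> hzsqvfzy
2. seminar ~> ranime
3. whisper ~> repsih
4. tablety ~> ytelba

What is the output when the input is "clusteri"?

The pattern: reverse the string, then delete the last character.
"clusteri" → "iretsulc" → "iretsul".
(Check on "syzfvqszh": → "hzsqvfzys" → "hzsqvfzy" ✓)

iretsul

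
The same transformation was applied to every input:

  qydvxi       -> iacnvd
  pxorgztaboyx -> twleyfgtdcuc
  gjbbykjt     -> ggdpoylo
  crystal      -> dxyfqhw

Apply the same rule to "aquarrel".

The transformation: move the first 2 characters to the end (rotate left by 2), then shift every letter 5 places forward in the alphabet (wrapping around).
Applying both steps to "aquarrel": "uarrelaq", then "zfwwjqfv".

zfwwjqfv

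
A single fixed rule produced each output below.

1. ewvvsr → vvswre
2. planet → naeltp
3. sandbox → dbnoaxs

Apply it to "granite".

Looking at the pairs, the operation is to take characters alternately from the front and the back (1st, last, 2nd, 2nd-last, ...), then reverse the string.
On "granite" that produces "niatreg".

niatreg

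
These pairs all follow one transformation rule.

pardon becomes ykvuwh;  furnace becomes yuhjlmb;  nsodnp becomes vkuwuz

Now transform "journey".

byulfqv

The pattern: shift every letter 7 places forward in the alphabet (wrapping around), then move the first 2 characters to the end (rotate left by 2).
Doing the same to "journey": "byulfqv".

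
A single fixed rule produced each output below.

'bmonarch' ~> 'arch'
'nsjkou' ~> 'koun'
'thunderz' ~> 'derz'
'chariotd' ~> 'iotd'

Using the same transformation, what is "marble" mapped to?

The rule is to swap the front and back halves of the string, then keep only the first 4 characters.
On "marble": the first step gives "blemar", and the second then gives "blem".
(Check on "bmonarch": → "archbmon" → "arch" ✓)

blem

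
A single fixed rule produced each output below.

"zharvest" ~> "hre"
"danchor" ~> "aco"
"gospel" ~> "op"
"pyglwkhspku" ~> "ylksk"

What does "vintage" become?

What's happening: delete the last character, then keep every other character starting from the second (positions 2nd, 4th, 6th, ...).
"vintage" → "vintag" → "itg".

itg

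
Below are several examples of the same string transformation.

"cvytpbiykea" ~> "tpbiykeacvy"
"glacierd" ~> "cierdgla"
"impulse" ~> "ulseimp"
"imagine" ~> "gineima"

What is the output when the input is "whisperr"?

sperrwhi

In each case the input is transformed by: move the first 3 characters to the end (rotate left by 3).
"whisperr" → "sperrwhi".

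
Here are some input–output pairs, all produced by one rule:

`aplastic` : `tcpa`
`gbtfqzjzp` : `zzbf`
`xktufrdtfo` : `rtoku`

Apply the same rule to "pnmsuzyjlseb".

zjsbns

Each output is the input with this applied: keep every other character starting from the second (positions 2nd, 4th, 6th, ...), then move the first 2 characters to the end (rotate left by 2).
Starting from "pnmsuzyjlseb": after the first operation, "nszjsb"; after the second, "zjsbns".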